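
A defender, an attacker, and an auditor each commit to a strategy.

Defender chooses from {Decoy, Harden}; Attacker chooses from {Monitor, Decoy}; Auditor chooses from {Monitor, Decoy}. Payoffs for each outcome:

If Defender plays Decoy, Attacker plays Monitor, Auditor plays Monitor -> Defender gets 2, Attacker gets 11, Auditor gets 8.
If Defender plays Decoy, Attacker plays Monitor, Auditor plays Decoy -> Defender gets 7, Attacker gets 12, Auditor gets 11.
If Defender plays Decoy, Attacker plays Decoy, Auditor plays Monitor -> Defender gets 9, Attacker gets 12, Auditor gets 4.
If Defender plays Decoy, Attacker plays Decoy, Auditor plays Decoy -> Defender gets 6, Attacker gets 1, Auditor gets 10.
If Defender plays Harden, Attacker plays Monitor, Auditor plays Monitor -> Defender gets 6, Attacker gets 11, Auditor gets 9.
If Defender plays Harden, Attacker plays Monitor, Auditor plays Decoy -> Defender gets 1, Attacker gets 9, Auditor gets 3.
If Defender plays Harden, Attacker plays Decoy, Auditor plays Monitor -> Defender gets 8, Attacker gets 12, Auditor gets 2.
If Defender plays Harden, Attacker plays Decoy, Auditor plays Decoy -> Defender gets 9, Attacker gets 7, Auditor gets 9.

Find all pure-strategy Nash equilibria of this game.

Defender against (Monitor, Monitor): payoffs 2, 6 → best response Harden.
Defender against (Monitor, Decoy): payoffs 7, 1 → best response Decoy.
Defender against (Decoy, Monitor): payoffs 9, 8 → best response Decoy.
Defender against (Decoy, Decoy): payoffs 6, 9 → best response Harden.
Attacker against (Decoy, Monitor): payoffs 11, 12 → best response Decoy.
Attacker against (Decoy, Decoy): payoffs 12, 1 → best response Monitor.
Attacker against (Harden, Monitor): payoffs 11, 12 → best response Decoy.
Attacker against (Harden, Decoy): payoffs 9, 7 → best response Monitor.
Auditor against (Decoy, Monitor): payoffs 8, 11 → best response Decoy.
Auditor against (Decoy, Decoy): payoffs 4, 10 → best response Decoy.
Auditor against (Harden, Monitor): payoffs 9, 3 → best response Monitor.
Auditor against (Harden, Decoy): payoffs 2, 9 → best response Decoy.
Mutual best responses: (Decoy, Monitor, Decoy).

The unique pure-strategy Nash equilibrium is (Decoy, Monitor, Decoy).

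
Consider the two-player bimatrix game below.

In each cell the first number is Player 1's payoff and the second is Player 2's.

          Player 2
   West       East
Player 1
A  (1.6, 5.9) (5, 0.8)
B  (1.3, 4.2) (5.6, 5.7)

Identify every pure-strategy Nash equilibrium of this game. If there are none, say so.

Pure-strategy Nash equilibria: (A, West), (B, East)

Mark each player's best response to every combination of opponents' strategies; a profile where every player is best-responding is a pure Nash equilibrium.
Player 1 against West: payoffs 1.6, 1.3 → best response A.
Player 1 against East: payoffs 5, 5.6 → best response B.
Player 2 against A: payoffs 5.9, 0.8 → best response West.
Player 2 against B: payoffs 4.2, 5.7 → best response East.
Mutual best responses: (A, West); (B, East).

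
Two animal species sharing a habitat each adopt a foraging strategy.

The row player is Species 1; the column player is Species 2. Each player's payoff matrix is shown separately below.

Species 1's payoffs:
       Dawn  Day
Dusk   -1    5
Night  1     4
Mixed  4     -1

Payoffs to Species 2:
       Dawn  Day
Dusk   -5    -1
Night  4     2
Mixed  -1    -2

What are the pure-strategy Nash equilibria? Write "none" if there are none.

(Dusk, Day) and (Mixed, Dawn)

Species 1 against Dawn: payoffs -1, 1, 4 → best response Mixed.
Species 1 against Day: payoffs 5, 4, -1 → best response Dusk.
Species 2 against Dusk: payoffs -5, -1 → best response Day.
Species 2 against Night: payoffs 4, 2 → best response Dawn.
Species 2 against Mixed: payoffs -1, -2 → best response Dawn.
Mutual best responses: (Dusk, Day); (Mixed, Dawn).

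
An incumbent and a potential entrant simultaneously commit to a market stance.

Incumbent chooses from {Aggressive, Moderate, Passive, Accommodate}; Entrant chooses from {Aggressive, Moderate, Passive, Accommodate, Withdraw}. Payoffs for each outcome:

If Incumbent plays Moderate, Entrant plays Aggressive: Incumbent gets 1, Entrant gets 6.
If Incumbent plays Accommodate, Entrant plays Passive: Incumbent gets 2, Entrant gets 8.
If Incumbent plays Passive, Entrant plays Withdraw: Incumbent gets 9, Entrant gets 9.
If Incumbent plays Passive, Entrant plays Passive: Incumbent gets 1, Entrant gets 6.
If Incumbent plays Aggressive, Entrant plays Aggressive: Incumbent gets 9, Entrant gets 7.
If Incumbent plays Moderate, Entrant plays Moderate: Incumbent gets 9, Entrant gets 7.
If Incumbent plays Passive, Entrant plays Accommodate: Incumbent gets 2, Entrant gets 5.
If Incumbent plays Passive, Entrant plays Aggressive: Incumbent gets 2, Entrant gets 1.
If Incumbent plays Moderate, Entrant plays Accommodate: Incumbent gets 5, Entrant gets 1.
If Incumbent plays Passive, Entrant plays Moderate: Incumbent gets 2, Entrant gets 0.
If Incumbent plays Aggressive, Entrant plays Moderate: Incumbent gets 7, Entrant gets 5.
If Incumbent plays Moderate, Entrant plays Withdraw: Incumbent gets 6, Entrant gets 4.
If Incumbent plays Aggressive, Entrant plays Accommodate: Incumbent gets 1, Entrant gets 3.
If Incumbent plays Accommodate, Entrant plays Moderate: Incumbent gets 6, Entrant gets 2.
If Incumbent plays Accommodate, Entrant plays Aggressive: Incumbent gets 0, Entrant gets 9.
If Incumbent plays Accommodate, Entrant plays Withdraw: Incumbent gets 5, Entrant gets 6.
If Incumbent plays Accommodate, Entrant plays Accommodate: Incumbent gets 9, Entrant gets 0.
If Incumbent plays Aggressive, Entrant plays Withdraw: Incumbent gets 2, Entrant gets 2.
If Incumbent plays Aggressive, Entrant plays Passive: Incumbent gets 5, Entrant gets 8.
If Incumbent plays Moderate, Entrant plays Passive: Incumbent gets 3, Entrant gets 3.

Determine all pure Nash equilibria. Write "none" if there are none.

The pure Nash equilibria are (Aggressive, Passive) and (Moderate, Moderate) and (Passive, Withdraw).

Check each profile: it is a Nash equilibrium iff no player can strictly gain by switching unilaterally.
(Aggressive, Aggressive): Entrant can switch to Passive (7 → 8). Not NE.
(Aggressive, Moderate): Incumbent can switch to Moderate (7 → 9). Not NE.
(Aggressive, Passive): Incumbent gets 5, best alternative 3; Entrant gets 8, best alternative 7. No profitable deviation — NE.
(Aggressive, Accommodate): Incumbent can switch to Moderate (1 → 5). Not NE.
(Aggressive, Withdraw): Incumbent can switch to Moderate (2 → 6). Not NE.
(Moderate, Aggressive): Incumbent can switch to Aggressive (1 → 9). Not NE.
(Moderate, Moderate): Incumbent gets 9, best alternative 7; Entrant gets 7, best alternative 6. No profitable deviation — NE.
(Moderate, Passive): Incumbent can switch to Aggressive (3 → 5). Not NE.
(Moderate, Accommodate): Incumbent can switch to Accommodate (5 → 9). Not NE.
(Moderate, Withdraw): Incumbent can switch to Passive (6 → 9). Not NE.
(Passive, Aggressive): Incumbent can switch to Aggressive (2 → 9). Not NE.
(Passive, Moderate): Incumbent can switch to Aggressive (2 → 7). Not NE.
(Passive, Passive): Incumbent can switch to Aggressive (1 → 5). Not NE.
(Passive, Accommodate): Incumbent can switch to Moderate (2 → 5). Not NE.
(Passive, Withdraw): Incumbent gets 9, best alternative 6; Entrant gets 9, best alternative 6. No profitable deviation — NE.
(The remaining 5 profiles each have a profitable deviation by the same check.)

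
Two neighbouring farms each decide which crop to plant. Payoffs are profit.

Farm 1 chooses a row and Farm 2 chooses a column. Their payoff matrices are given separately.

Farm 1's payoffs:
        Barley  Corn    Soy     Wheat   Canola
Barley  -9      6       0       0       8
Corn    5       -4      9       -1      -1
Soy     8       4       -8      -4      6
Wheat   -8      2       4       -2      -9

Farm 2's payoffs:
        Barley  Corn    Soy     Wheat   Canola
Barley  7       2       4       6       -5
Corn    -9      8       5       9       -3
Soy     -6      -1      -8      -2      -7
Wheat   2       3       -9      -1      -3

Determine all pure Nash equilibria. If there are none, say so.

No pure-strategy Nash equilibrium.

(Barley, Barley): Farm 1 can switch to Corn (-9 → 5). Not NE.
(Barley, Corn): Farm 2 can switch to Barley (2 → 7). Not NE.
(Barley, Soy): Farm 1 can switch to Corn (0 → 9). Not NE.
(Barley, Wheat): Farm 2 can switch to Barley (6 → 7). Not NE.
(Barley, Canola): Farm 2 can switch to Barley (-5 → 7). Not NE.
(Corn, Barley): Farm 1 can switch to Soy (5 → 8). Not NE.
(The remaining 14 profiles each have a profitable deviation by the same check.)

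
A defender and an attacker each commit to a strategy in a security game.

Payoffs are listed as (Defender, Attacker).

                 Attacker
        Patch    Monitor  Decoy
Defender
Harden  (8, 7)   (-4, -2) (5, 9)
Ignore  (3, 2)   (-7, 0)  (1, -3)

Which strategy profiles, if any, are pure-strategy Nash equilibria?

The unique pure-strategy Nash equilibrium is (Harden, Decoy).

Defender against Patch: payoffs 8, 3 → best response Harden.
Defender against Monitor: payoffs -4, -7 → best response Harden.
Defender against Decoy: payoffs 5, 1 → best response Harden.
Attacker against Harden: payoffs 7, -2, 9 → best response Decoy.
Attacker against Ignore: payoffs 2, 0, -3 → best response Patch.
Mutual best responses: (Harden, Decoy).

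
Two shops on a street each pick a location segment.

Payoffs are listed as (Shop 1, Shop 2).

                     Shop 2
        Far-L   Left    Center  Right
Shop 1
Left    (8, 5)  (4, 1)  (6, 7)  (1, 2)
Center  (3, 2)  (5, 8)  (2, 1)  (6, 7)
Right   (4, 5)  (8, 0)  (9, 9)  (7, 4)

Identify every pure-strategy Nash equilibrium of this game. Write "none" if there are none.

Shop 1 against Far-L: payoffs 8, 3, 4 → best response Left.
Shop 1 against Left: payoffs 4, 5, 8 → best response Right.
Shop 1 against Center: payoffs 6, 2, 9 → best response Right.
Shop 1 against Right: payoffs 1, 6, 7 → best response Right.
Shop 2 against Left: payoffs 5, 1, 7, 2 → best response Center.
Shop 2 against Center: payoffs 2, 8, 1, 7 → best response Left.
Shop 2 against Right: payoffs 5, 0, 9, 4 → best response Center.
Mutual best responses: (Right, Center).

(Right, Center)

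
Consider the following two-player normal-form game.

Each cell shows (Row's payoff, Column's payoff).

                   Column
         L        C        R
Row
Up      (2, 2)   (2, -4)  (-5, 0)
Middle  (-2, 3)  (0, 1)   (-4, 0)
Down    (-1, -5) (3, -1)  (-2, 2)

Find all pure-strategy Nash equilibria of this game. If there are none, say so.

(Up, L); (Down, R)

(Up, L): Row gets 2, best alternative -1; Column gets 2, best alternative 0. No profitable deviation — NE.
(Up, C): Row can switch to Down (2 → 3). Not NE.
(Up, R): Row can switch to Middle (-5 → -4). Not NE.
(Middle, L): Row can switch to Up (-2 → 2). Not NE.
(Middle, C): Row can switch to Up (0 → 2). Not NE.
(Middle, R): Row can switch to Down (-4 → -2). Not NE.
(Down, L): Row can switch to Up (-1 → 2). Not NE.
(Down, C): Column can switch to R (-1 → 2). Not NE.
(Down, R): Row gets -2, best alternative -4; Column gets 2, best alternative -1. No profitable deviation — NE.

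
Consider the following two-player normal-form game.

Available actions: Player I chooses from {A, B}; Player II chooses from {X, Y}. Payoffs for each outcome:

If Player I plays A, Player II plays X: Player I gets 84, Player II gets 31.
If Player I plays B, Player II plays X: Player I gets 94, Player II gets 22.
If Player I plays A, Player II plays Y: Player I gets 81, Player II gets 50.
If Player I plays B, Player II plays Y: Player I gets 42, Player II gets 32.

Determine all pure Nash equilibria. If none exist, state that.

(A, Y)

Player I against X: payoffs 84, 94 → best response B.
Player I against Y: payoffs 81, 42 → best response A.
Player II against A: payoffs 31, 50 → best response Y.
Player II against B: payoffs 22, 32 → best response Y.
Mutual best responses: (A, Y).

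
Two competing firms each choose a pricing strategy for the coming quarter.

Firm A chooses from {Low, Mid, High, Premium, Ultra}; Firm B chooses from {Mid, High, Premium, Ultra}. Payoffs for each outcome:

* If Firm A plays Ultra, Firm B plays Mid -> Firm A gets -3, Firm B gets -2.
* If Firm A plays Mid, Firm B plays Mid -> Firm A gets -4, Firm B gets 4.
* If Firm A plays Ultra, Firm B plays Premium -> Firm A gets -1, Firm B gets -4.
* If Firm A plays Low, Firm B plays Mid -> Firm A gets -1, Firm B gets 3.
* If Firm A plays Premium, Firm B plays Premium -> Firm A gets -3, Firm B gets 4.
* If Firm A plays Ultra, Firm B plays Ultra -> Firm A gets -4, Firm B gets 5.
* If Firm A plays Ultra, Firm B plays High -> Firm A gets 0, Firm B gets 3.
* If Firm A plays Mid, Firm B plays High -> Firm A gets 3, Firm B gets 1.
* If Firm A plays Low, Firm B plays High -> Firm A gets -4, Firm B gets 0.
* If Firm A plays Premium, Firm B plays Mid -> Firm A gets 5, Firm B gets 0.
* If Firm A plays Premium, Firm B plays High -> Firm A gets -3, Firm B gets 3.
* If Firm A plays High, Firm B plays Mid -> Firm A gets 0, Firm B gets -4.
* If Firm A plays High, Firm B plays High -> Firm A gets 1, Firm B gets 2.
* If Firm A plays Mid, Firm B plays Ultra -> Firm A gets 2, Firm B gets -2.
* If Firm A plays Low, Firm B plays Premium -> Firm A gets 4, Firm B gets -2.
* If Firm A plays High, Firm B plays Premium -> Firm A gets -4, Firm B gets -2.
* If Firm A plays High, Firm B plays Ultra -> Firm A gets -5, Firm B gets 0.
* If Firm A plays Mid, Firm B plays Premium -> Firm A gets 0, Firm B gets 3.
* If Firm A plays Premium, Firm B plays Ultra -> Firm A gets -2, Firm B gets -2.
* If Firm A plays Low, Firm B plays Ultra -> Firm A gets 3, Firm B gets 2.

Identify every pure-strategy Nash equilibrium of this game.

none

For each strategy profile, look for a profitable unilateral deviation.
(Low, Mid): Firm A can switch to High (-1 → 0). Not NE.
(Low, High): Firm A can switch to Mid (-4 → 3). Not NE.
(Low, Premium): Firm B can switch to Mid (-2 → 3). Not NE.
(Low, Ultra): Firm B can switch to Mid (2 → 3). Not NE.
(Mid, Mid): Firm A can switch to Low (-4 → -1). Not NE.
(Mid, High): Firm B can switch to Mid (1 → 4). Not NE.
(Mid, Premium): Firm A can switch to Low (0 → 4). Not NE.
(Mid, Ultra): Firm A can switch to Low (2 → 3). Not NE.
(The remaining 12 profiles each have a profitable deviation by the same check.)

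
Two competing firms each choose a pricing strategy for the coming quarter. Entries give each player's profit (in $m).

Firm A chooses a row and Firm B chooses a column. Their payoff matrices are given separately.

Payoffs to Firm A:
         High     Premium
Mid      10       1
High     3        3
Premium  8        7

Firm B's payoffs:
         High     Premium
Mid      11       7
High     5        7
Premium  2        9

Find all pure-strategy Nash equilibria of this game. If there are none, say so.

(Mid, High): Firm A gets 10, best alternative 8; Firm B gets 11, best alternative 7. No profitable deviation — NE.
(Mid, Premium): Firm A can switch to High (1 → 3). Not NE.
(High, High): Firm A can switch to Mid (3 → 10). Not NE.
(High, Premium): Firm A can switch to Premium (3 → 7). Not NE.
(Premium, High): Firm A can switch to Mid (8 → 10). Not NE.
(Premium, Premium): Firm A gets 7, best alternative 3; Firm B gets 9, best alternative 2. No profitable deviation — NE.

Pure-strategy Nash equilibria: (Mid, High) and (Premium, Premium)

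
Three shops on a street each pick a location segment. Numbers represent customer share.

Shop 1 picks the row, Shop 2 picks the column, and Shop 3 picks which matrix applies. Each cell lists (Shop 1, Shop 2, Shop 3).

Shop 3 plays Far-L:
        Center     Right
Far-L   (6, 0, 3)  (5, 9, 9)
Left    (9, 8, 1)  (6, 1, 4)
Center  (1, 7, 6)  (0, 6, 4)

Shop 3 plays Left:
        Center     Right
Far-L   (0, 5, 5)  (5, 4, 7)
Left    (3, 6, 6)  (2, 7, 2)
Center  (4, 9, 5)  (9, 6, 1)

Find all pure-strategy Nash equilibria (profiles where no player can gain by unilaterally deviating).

No pure-strategy Nash equilibrium.

(Far-L, Center, Far-L): Shop 1 can switch to Left (6 → 9). Not NE.
(Far-L, Center, Left): Shop 1 can switch to Left (0 → 3). Not NE.
(Far-L, Right, Far-L): Shop 1 can switch to Left (5 → 6). Not NE.
(Far-L, Right, Left): Shop 1 can switch to Center (5 → 9). Not NE.
(Left, Center, Far-L): Shop 3 can switch to Left (1 → 6). Not NE.
(Left, Center, Left): Shop 1 can switch to Center (3 → 4). Not NE.
(The remaining 6 profiles each have a profitable deviation by the same check.)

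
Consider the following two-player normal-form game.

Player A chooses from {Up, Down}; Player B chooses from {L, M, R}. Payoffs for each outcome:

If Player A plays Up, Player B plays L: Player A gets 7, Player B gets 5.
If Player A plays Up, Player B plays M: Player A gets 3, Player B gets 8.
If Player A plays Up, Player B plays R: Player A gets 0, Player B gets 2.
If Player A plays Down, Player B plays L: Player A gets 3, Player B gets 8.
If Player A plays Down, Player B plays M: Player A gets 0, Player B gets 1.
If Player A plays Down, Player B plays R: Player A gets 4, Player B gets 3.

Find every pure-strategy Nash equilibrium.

The unique pure-strategy Nash equilibrium is (Up, M).

For each player, find the best response to each opponent profile; mutual best responses are the pure NE.
Player A against L: payoffs 7, 3 → best response Up.
Player A against M: payoffs 3, 0 → best response Up.
Player A against R: payoffs 0, 4 → best response Down.
Player B against Up: payoffs 5, 8, 2 → best response M.
Player B against Down: payoffs 8, 1, 3 → best response L.
Mutual best responses: (Up, M).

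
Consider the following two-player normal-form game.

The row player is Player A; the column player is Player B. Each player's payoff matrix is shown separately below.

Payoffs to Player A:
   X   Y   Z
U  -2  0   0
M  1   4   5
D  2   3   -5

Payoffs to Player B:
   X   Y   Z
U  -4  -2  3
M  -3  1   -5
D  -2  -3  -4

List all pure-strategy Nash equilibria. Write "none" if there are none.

Mark each player's best response to every combination of opponents' strategies; a profile where every player is best-responding is a pure Nash equilibrium.
Player A against X: payoffs -2, 1, 2 → best response D.
Player A against Y: payoffs 0, 4, 3 → best response M.
Player A against Z: payoffs 0, 5, -5 → best response M.
Player B against U: payoffs -4, -2, 3 → best response Z.
Player B against M: payoffs -3, 1, -5 → best response Y.
Player B against D: payoffs -2, -3, -4 → best response X.
Mutual best responses: (M, Y); (D, X).

Pure-strategy Nash equilibria: (M, Y) and (D, X)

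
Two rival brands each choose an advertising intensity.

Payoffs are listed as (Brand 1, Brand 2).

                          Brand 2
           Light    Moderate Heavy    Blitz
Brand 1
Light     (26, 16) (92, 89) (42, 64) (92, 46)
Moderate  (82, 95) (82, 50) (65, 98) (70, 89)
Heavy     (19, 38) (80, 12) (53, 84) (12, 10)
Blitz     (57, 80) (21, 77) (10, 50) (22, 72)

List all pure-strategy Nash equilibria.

For each strategy profile, look for a profitable unilateral deviation.
(Light, Light): Brand 1 can switch to Moderate (26 → 82). Not NE.
(Light, Moderate): Brand 1 gets 92, best alternative 82; Brand 2 gets 89, best alternative 64. No profitable deviation — NE.
(Light, Heavy): Brand 1 can switch to Moderate (42 → 65). Not NE.
(Light, Blitz): Brand 2 can switch to Moderate (46 → 89). Not NE.
(Moderate, Light): Brand 2 can switch to Heavy (95 → 98). Not NE.
(Moderate, Moderate): Brand 1 can switch to Light (82 → 92). Not NE.
(Moderate, Heavy): Brand 1 gets 65, best alternative 53; Brand 2 gets 98, best alternative 95. No profitable deviation — NE.
(Moderate, Blitz): Brand 1 can switch to Light (70 → 92). Not NE.
(Heavy, Light): Brand 1 can switch to Light (19 → 26). Not NE.
(Heavy, Moderate): Brand 1 can switch to Light (80 → 92). Not NE.
(The remaining 6 profiles each have a profitable deviation by the same check.)

Pure-strategy Nash equilibria: (Light, Moderate) and (Moderate, Heavy)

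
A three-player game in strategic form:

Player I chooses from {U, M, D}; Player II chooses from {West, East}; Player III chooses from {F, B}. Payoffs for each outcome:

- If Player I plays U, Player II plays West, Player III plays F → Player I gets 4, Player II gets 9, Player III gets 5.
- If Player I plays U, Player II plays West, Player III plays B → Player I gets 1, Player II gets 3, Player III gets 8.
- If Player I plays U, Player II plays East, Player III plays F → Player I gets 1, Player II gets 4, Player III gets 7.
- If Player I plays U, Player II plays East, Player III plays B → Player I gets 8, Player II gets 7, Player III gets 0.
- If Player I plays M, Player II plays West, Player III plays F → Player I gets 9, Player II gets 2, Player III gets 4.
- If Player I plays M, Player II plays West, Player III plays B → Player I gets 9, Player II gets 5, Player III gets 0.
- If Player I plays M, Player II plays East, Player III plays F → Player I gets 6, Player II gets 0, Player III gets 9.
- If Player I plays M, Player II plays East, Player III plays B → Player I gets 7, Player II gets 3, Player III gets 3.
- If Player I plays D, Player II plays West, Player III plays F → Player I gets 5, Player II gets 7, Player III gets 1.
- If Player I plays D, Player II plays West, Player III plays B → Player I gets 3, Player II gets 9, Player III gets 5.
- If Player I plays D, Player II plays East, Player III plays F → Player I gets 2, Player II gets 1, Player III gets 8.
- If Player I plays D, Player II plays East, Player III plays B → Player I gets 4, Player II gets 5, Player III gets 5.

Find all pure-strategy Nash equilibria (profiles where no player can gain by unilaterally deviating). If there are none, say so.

The unique pure-strategy Nash equilibrium is (M, West, F).

Player I against (West, F): payoffs 4, 9, 5 → best response M.
Player I against (West, B): payoffs 1, 9, 3 → best response M.
Player I against (East, F): payoffs 1, 6, 2 → best response M.
Player I against (East, B): payoffs 8, 7, 4 → best response U.
Player II against (U, F): payoffs 9, 4 → best response West.
Player II against (U, B): payoffs 3, 7 → best response East.
Player II against (M, F): payoffs 2, 0 → best response West.
Player II against (M, B): payoffs 5, 3 → best response West.
Player II against (D, F): payoffs 7, 1 → best response West.
Player II against (D, B): payoffs 9, 5 → best response West.
Player III against (U, West): payoffs 5, 8 → best response B.
Player III against (U, East): payoffs 7, 0 → best response F.
Player III against (M, West): payoffs 4, 0 → best response F.
Player III against (M, East): payoffs 9, 3 → best response F.
Player III against (D, West): payoffs 1, 5 → best response B.
Player III against (D, East): payoffs 8, 5 → best response F.
Mutual best responses: (M, West, F).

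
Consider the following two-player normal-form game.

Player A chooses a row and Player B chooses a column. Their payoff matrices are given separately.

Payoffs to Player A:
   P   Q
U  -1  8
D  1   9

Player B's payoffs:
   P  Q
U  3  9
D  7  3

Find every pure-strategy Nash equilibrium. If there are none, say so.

(D, P)

Player A against P: payoffs -1, 1 → best response D.
Player A against Q: payoffs 8, 9 → best response D.
Player B against U: payoffs 3, 9 → best response Q.
Player B against D: payoffs 7, 3 → best response P.
Mutual best responses: (D, P).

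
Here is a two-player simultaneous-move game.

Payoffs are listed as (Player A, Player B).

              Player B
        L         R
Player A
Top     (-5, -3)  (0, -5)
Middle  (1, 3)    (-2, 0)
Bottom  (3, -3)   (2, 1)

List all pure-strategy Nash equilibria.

(Bottom, R)

For each player, find the best response to each opponent profile; mutual best responses are the pure NE.
Player A against L: payoffs -5, 1, 3 → best response Bottom.
Player A against R: payoffs 0, -2, 2 → best response Bottom.
Player B against Top: payoffs -3, -5 → best response L.
Player B against Middle: payoffs 3, 0 → best response L.
Player B against Bottom: payoffs -3, 1 → best response R.
Mutual best responses: (Bottom, R).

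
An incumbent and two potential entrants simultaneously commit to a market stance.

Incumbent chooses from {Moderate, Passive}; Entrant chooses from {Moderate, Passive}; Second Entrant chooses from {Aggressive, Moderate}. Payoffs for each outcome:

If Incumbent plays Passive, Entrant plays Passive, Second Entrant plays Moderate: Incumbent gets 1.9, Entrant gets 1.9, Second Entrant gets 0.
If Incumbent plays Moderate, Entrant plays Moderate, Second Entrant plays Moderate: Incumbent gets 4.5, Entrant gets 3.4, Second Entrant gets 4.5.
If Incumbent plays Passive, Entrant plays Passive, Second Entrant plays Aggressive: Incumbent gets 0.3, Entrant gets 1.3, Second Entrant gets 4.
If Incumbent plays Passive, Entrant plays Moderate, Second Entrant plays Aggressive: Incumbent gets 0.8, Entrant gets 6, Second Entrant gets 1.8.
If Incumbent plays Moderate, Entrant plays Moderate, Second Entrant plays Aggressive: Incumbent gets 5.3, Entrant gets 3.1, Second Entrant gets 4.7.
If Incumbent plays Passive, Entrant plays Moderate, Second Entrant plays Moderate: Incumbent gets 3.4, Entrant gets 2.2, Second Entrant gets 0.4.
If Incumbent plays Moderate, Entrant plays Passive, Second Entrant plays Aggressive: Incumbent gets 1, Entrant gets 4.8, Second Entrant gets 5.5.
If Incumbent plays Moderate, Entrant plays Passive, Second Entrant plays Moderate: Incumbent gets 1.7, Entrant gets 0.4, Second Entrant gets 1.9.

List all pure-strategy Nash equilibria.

Incumbent against (Moderate, Aggressive): payoffs 5.3, 0.8 → best response Moderate.
Incumbent against (Moderate, Moderate): payoffs 4.5, 3.4 → best response Moderate.
Incumbent against (Passive, Aggressive): payoffs 1, 0.3 → best response Moderate.
Incumbent against (Passive, Moderate): payoffs 1.7, 1.9 → best response Passive.
Entrant against (Moderate, Aggressive): payoffs 3.1, 4.8 → best response Passive.
Entrant against (Moderate, Moderate): payoffs 3.4, 0.4 → best response Moderate.
Entrant against (Passive, Aggressive): payoffs 6, 1.3 → best response Moderate.
Entrant against (Passive, Moderate): payoffs 2.2, 1.9 → best response Moderate.
Second Entrant against (Moderate, Moderate): payoffs 4.7, 4.5 → best response Aggressive.
Second Entrant against (Moderate, Passive): payoffs 5.5, 1.9 → best response Aggressive.
Second Entrant against (Passive, Moderate): payoffs 1.8, 0.4 → best response Aggressive.
Second Entrant against (Passive, Passive): payoffs 4, 0 → best response Aggressive.
Mutual best responses: (Moderate, Passive, Aggressive).

(Moderate, Passive, Aggressive)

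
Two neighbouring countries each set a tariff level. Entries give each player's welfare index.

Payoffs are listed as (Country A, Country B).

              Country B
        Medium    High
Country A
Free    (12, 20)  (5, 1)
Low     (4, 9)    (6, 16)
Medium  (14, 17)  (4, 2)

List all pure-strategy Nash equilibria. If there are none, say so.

The pure Nash equilibria are (Low, High), (Medium, Medium).

(Free, Medium): Country A can switch to Medium (12 → 14). Not NE.
(Free, High): Country A can switch to Low (5 → 6). Not NE.
(Low, Medium): Country A can switch to Free (4 → 12). Not NE.
(Low, High): Country A gets 6, best alternative 5; Country B gets 16, best alternative 9. No profitable deviation — NE.
(Medium, Medium): Country A gets 14, best alternative 12; Country B gets 17, best alternative 2. No profitable deviation — NE.
(Medium, High): Country A can switch to Free (4 → 5). Not NE.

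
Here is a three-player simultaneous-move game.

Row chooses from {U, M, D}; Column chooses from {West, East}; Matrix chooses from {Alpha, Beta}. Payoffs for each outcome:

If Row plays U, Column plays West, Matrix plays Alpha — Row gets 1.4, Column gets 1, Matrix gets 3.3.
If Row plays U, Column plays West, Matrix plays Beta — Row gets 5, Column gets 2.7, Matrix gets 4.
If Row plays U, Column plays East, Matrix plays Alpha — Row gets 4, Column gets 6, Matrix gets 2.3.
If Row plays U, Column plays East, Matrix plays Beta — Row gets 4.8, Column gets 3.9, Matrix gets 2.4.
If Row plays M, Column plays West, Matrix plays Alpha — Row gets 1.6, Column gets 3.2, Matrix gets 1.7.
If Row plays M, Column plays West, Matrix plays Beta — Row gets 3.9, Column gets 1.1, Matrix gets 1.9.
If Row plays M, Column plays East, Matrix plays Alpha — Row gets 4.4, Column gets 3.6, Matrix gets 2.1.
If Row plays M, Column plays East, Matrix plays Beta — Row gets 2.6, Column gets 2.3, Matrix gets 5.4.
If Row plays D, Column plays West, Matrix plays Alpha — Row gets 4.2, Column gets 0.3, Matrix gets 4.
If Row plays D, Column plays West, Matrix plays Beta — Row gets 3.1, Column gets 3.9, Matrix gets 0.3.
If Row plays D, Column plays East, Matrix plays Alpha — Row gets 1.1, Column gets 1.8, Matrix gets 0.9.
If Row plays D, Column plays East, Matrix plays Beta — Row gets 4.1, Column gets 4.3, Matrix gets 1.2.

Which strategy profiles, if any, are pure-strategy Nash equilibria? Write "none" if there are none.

For each player, find the best response to each opponent profile; mutual best responses are the pure NE.
Row against (West, Alpha): payoffs 1.4, 1.6, 4.2 → best response D.
Row against (West, Beta): payoffs 5, 3.9, 3.1 → best response U.
Row against (East, Alpha): payoffs 4, 4.4, 1.1 → best response M.
Row against (East, Beta): payoffs 4.8, 2.6, 4.1 → best response U.
Column against (U, Alpha): payoffs 1, 6 → best response East.
Column against (U, Beta): payoffs 2.7, 3.9 → best response East.
Column against (M, Alpha): payoffs 3.2, 3.6 → best response East.
Column against (M, Beta): payoffs 1.1, 2.3 → best response East.
Column against (D, Alpha): payoffs 0.3, 1.8 → best response East.
Column against (D, Beta): payoffs 3.9, 4.3 → best response East.
Matrix against (U, West): payoffs 3.3, 4 → best response Beta.
Matrix against (U, East): payoffs 2.3, 2.4 → best response Beta.
Matrix against (M, West): payoffs 1.7, 1.9 → best response Beta.
Matrix against (M, East): payoffs 2.1, 5.4 → best response Beta.
Matrix against (D, West): payoffs 4, 0.3 → best response Alpha.
Matrix against (D, East): payoffs 0.9, 1.2 → best response Beta.
Mutual best responses: (U, East, Beta).

(U, East, Beta)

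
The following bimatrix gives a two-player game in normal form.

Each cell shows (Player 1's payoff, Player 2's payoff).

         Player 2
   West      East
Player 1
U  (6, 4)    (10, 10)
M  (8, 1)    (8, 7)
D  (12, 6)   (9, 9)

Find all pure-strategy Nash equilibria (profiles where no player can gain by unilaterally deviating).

Pure NE: (U, East)

(U, West): Player 1 can switch to M (6 → 8). Not NE.
(U, East): Player 1 gets 10, best alternative 9; Player 2 gets 10, best alternative 4. No profitable deviation — NE.
(M, West): Player 1 can switch to D (8 → 12). Not NE.
(M, East): Player 1 can switch to U (8 → 10). Not NE.
(D, West): Player 2 can switch to East (6 → 9). Not NE.
(D, East): Player 1 can switch to U (9 → 10). Not NE.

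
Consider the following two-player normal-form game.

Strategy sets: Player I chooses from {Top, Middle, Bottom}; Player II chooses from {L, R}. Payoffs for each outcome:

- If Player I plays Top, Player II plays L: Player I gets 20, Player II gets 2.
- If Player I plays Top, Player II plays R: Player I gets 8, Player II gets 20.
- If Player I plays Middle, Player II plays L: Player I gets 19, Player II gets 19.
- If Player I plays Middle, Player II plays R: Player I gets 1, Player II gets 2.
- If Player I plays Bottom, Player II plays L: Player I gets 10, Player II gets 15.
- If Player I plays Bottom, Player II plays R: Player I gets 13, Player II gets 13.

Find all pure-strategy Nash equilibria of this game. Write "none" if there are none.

Player I against L: payoffs 20, 19, 10 → best response Top.
Player I against R: payoffs 8, 1, 13 → best response Bottom.
Player II against Top: payoffs 2, 20 → best response R.
Player II against Middle: payoffs 19, 2 → best response L.
Player II against Bottom: payoffs 15, 13 → best response L.
No profile is a mutual best response for all players.

none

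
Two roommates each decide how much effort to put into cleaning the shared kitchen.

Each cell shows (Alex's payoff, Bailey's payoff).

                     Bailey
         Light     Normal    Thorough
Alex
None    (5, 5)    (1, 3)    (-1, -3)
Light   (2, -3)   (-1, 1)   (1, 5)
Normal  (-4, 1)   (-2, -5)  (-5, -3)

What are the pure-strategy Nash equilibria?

(None, Light): Alex gets 5, best alternative 2; Bailey gets 5, best alternative 3. No profitable deviation — NE.
(None, Normal): Bailey can switch to Light (3 → 5). Not NE.
(None, Thorough): Alex can switch to Light (-1 → 1). Not NE.
(Light, Light): Alex can switch to None (2 → 5). Not NE.
(Light, Normal): Alex can switch to None (-1 → 1). Not NE.
(Light, Thorough): Alex gets 1, best alternative -1; Bailey gets 5, best alternative 1. No profitable deviation — NE.
(Normal, Light): Alex can switch to None (-4 → 5). Not NE.
(Normal, Normal): Alex can switch to None (-2 → 1). Not NE.
(The remaining 1 profile has a profitable deviation by the same check.)

(None, Light), (Light, Thorough)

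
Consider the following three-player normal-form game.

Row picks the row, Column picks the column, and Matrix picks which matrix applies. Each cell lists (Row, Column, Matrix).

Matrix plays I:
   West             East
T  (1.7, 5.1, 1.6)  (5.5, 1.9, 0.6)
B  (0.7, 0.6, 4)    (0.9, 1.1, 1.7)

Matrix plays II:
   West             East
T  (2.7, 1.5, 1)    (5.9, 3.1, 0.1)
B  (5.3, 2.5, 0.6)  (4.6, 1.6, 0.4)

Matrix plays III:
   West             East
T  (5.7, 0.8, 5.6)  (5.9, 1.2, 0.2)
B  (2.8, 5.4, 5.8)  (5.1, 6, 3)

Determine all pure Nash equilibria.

For each strategy profile, look for a profitable unilateral deviation.
(T, West, I): Matrix can switch to III (1.6 → 5.6). Not NE.
(T, West, II): Row can switch to B (2.7 → 5.3). Not NE.
(T, West, III): Column can switch to East (0.8 → 1.2). Not NE.
(T, East, I): Column can switch to West (1.9 → 5.1). Not NE.
(T, East, II): Matrix can switch to I (0.1 → 0.6). Not NE.
(T, East, III): Matrix can switch to I (0.2 → 0.6). Not NE.
(B, West, I): Row can switch to T (0.7 → 1.7). Not NE.
(B, West, II): Matrix can switch to I (0.6 → 4). Not NE.
(B, West, III): Row can switch to T (2.8 → 5.7). Not NE.
(B, East, I): Row can switch to T (0.9 → 5.5). Not NE.
(B, East, II): Row can switch to T (4.6 → 5.9). Not NE.
(B, East, III): Row can switch to T (5.1 → 5.9). Not NE.

No pure-strategy Nash equilibrium.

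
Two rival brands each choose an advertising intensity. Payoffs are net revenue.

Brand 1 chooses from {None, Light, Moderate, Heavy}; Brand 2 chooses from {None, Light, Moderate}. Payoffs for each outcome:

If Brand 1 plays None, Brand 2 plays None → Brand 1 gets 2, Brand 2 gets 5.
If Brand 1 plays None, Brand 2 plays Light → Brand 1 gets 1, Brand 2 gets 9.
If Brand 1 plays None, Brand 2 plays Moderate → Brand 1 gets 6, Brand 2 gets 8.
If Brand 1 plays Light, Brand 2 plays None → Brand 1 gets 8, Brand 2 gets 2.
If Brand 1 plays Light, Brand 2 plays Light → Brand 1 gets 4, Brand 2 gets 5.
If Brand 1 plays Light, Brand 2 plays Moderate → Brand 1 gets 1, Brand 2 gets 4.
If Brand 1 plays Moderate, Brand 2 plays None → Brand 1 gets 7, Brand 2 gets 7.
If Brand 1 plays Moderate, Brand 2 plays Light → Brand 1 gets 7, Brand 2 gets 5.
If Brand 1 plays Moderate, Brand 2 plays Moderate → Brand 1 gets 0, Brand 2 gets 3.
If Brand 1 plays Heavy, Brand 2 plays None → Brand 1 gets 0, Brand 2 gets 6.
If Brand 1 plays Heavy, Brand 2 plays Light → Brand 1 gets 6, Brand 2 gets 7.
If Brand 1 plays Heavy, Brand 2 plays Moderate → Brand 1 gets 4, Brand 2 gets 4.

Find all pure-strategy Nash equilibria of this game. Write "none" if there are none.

Check each profile: it is a Nash equilibrium iff no player can strictly gain by switching unilaterally.
(None, None): Brand 1 can switch to Light (2 → 8). Not NE.
(None, Light): Brand 1 can switch to Light (1 → 4). Not NE.
(None, Moderate): Brand 2 can switch to Light (8 → 9). Not NE.
(Light, None): Brand 2 can switch to Light (2 → 5). Not NE.
(Light, Light): Brand 1 can switch to Moderate (4 → 7). Not NE.
(Light, Moderate): Brand 1 can switch to None (1 → 6). Not NE.
(Moderate, None): Brand 1 can switch to Light (7 → 8). Not NE.
(Moderate, Light): Brand 2 can switch to None (5 → 7). Not NE.
(The remaining 4 profiles each have a profitable deviation by the same check.)

none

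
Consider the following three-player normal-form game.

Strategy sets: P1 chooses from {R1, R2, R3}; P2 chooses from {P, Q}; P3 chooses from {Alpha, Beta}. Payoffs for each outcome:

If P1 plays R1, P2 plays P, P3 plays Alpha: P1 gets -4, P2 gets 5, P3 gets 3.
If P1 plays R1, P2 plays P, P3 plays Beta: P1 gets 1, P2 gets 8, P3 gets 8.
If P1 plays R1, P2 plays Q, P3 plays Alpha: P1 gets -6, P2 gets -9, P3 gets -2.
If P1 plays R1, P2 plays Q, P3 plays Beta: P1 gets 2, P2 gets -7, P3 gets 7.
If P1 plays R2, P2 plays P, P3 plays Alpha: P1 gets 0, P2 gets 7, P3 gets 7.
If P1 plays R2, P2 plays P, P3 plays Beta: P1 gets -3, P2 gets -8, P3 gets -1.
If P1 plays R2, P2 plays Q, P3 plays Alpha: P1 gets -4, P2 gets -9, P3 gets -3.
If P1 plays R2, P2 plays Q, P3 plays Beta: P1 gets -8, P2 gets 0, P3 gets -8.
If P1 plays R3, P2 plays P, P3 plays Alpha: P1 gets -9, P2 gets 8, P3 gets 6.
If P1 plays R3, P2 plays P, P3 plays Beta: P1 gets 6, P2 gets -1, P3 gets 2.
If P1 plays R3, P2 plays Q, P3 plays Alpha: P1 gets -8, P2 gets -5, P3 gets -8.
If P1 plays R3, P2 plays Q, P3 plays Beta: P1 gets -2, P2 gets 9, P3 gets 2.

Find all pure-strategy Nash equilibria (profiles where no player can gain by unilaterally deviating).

Check each profile: it is a Nash equilibrium iff no player can strictly gain by switching unilaterally.
(R1, P, Alpha): P1 can switch to R2 (-4 → 0). Not NE.
(R1, P, Beta): P1 can switch to R3 (1 → 6). Not NE.
(R1, Q, Alpha): P1 can switch to R2 (-6 → -4). Not NE.
(R1, Q, Beta): P2 can switch to P (-7 → 8). Not NE.
(R2, P, Alpha): P1 gets 0, best alternative -4; P2 gets 7, best alternative -9; P3 gets 7, best alternative -1. No profitable deviation — NE.
(R2, P, Beta): P1 can switch to R1 (-3 → 1). Not NE.
(R2, Q, Alpha): P2 can switch to P (-9 → 7). Not NE.
(R2, Q, Beta): P1 can switch to R1 (-8 → 2). Not NE.
(R3, P, Alpha): P1 can switch to R1 (-9 → -4). Not NE.
(R3, P, Beta): P2 can switch to Q (-1 → 9). Not NE.
(R3, Q, Alpha): P1 can switch to R1 (-8 → -6). Not NE.
(The remaining 1 profile has a profitable deviation by the same check.)

The unique pure-strategy Nash equilibrium is (R2, P, Alpha).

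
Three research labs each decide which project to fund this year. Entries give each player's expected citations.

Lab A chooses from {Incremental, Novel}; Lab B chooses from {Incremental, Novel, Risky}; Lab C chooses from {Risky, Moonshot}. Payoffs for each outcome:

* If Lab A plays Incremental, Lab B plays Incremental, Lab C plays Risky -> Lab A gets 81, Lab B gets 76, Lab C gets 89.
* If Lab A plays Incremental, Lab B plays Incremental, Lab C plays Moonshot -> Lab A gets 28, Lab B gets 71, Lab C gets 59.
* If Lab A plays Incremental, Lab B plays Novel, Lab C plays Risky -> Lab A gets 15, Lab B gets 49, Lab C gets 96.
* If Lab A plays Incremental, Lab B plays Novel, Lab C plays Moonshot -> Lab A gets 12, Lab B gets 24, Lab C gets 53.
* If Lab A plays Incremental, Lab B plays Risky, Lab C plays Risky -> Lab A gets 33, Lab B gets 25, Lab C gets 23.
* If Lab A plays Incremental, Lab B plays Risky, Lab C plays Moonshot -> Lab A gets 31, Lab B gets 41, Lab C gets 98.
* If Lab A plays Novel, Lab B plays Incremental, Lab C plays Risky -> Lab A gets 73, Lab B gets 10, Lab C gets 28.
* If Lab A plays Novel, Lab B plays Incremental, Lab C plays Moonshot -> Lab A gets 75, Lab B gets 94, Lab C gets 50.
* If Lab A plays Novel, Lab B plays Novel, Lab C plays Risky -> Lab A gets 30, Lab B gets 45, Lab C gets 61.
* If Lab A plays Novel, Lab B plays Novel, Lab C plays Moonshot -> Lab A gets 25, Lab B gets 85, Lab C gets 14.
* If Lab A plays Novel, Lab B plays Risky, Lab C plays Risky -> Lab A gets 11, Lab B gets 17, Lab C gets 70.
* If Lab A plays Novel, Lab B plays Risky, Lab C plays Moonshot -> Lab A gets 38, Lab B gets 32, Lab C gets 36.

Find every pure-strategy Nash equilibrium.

(Incremental, Incremental, Risky): Lab A gets 81, best alternative 73; Lab B gets 76, best alternative 49; Lab C gets 89, best alternative 59. No profitable deviation — NE.
(Incremental, Incremental, Moonshot): Lab A can switch to Novel (28 → 75). Not NE.
(Incremental, Novel, Risky): Lab A can switch to Novel (15 → 30). Not NE.
(Incremental, Novel, Moonshot): Lab A can switch to Novel (12 → 25). Not NE.
(Incremental, Risky, Risky): Lab B can switch to Incremental (25 → 76). Not NE.
(Incremental, Risky, Moonshot): Lab A can switch to Novel (31 → 38). Not NE.
(Novel, Incremental, Risky): Lab A can switch to Incremental (73 → 81). Not NE.
(Novel, Incremental, Moonshot): Lab A gets 75, best alternative 28; Lab B gets 94, best alternative 85; Lab C gets 50, best alternative 28. No profitable deviation — NE.
(Novel, Novel, Risky): Lab A gets 30, best alternative 15; Lab B gets 45, best alternative 17; Lab C gets 61, best alternative 14. No profitable deviation — NE.
(Novel, Novel, Moonshot): Lab B can switch to Incremental (85 → 94). Not NE.
(Novel, Risky, Risky): Lab A can switch to Incremental (11 → 33). Not NE.
(Novel, Risky, Moonshot): Lab B can switch to Incremental (32 → 94). Not NE.

(Incremental, Incremental, Risky); (Novel, Incremental, Moonshot); (Novel, Novel, Risky)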